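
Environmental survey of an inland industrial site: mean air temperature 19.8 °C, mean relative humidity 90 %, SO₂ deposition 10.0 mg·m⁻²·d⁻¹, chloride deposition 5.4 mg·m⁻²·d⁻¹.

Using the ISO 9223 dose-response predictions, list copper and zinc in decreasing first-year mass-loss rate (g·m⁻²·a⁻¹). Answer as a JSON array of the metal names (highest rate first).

copper: T>10 °C ⇒ hinge -0.080·(19.8−10) = -0.7840
  SO₂ term: 0.0053·10.0^0.26·exp(0.059·90-0.7840) = 0.891
  Sd branch = 0.01025·Sd^0.27·e^(0.036·RH+0.049·T) = 1.089 μm/a
  sum: 0.891 + 1.089 → r_corr = 1.98 μm/a
  mass loss = 1.98 μm/a × 8.96 g/cm³ = 17.74 g·m⁻²·a⁻¹
zinc: f(T) = -0.071·(T−10) [T>10 °C] = -0.6958
  SO₂ term: 0.0129·10.0^0.44·exp(0.046·90-0.6958) = 1.113
  Cl⁻ term: 0.0175·5.4^0.57·exp(0.008·90+0.085·19.8) = 0.506
  r_corr = 1.113 + 0.506 = 1.619 μm/a
  mass loss = 1.619 μm/a × 7.14 g/cm³ = 11.56 g·m⁻²·a⁻¹
Ordering by g·m⁻²·a⁻¹: copper (17.7) > zinc (11.6)

["copper", "zinc"]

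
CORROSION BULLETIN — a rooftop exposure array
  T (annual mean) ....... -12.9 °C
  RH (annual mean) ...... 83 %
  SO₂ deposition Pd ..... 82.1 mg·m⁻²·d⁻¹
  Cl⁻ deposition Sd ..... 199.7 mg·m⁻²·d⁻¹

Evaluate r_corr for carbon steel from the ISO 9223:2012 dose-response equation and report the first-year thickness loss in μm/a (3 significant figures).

r_corr = 28.1 μm/a

carbon steel: temperature factor f = +0.150·(-22.9) = -3.4350
  SO₂ term: 1.77·82.1^0.52·exp(0.02·83-3.4350) = 2.969
  Sd branch = 0.102·Sd^0.62·e^(0.033·RH+0.04·T) = 25.13 μm/a
  r_corr = 2.969 + 25.13 = 28.1 μm/a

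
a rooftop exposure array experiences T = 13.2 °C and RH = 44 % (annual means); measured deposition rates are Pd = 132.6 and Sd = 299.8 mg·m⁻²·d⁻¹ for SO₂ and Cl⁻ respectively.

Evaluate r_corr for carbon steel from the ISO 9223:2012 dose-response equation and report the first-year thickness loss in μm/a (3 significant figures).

r_corr = 70.9 μm/a

carbon steel: temperature factor f = -0.054·(3.2) = -0.1728
  Pd branch = 1.77·Pd^0.52·e^(0.02·RH+f) = 45.59 μm/a
  Cl⁻ term: 0.102·299.8^0.62·exp(0.033·44+0.04·13.2) = 25.36
  sum: 45.59 + 25.36 → r_corr = 70.95 μm/a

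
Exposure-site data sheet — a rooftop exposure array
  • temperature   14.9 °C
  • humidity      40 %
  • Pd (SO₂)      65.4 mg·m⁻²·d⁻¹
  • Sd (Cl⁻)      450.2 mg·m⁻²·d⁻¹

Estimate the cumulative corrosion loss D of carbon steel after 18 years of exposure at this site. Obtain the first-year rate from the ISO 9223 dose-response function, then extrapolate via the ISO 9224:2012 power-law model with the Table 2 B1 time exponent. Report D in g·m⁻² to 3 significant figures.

D(18) = 2.04e+03 g·m⁻²

carbon steel: f(T) = -0.054·(T−10) [T>10 °C] = -0.2646
  SO₂ term: 1.77·65.4^0.52·exp(0.02·40-0.2646) = 26.58
  Sd branch = 0.102·Sd^0.62·e^(0.033·RH+0.04·T) = 30.61 μm/a
  r_corr = 26.58 + 30.61 = 57.19 μm/a
ISO 9224: D(t) = r_corr · t^b with b = 0.523 (carbon steel, B1)
  D(18) = 57.19 × 18^0.523 = 57.19 × 4.534 = 259.3 μm
  Mass loss = 259.3 μm × 7.85 g/cm³ = 2036 g·m⁻²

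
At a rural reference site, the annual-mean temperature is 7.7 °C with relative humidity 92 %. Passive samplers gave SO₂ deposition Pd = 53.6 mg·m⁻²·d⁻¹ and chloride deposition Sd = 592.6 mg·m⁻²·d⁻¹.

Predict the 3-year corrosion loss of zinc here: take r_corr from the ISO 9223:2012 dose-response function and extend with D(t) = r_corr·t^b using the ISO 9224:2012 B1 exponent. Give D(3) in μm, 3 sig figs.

zinc: temperature factor f = +0.038·(-2.3) = -0.0874
  SO₂ term: 0.0129·53.6^0.44·exp(0.046·92-0.0874) = 4.692
  Cl⁻ term: 0.0175·592.6^0.57·exp(0.008·92+0.085·7.7) = 2.675
  sum: 4.692 + 2.675 → r_corr = 7.368 μm/a
Power-law: D(3) = r_corr · 3^0.813
  D(3) = 7.368 × 3^0.813 = 7.368 × 2.443 = 18 μm

D(3) = 18.0 μm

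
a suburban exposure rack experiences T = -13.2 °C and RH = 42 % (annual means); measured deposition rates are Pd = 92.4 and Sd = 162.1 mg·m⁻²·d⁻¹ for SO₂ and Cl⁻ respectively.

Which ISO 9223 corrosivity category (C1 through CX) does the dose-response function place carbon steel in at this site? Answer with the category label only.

carbon steel: f(T) = +0.150·(T−10) [T≤10 °C] = -3.4800
  Pd branch = 1.77·Pd^0.52·e^(0.02·RH+f) = 1.329 μm/a
  Sd branch = 0.102·Sd^0.62·e^(0.033·RH+0.04·T) = 5.64 μm/a
  r_corr = 1.329 + 5.64 = 6.969 μm/a
Category bounds: 1.3…25 μm/a bracket r_corr ⇒ C2

C2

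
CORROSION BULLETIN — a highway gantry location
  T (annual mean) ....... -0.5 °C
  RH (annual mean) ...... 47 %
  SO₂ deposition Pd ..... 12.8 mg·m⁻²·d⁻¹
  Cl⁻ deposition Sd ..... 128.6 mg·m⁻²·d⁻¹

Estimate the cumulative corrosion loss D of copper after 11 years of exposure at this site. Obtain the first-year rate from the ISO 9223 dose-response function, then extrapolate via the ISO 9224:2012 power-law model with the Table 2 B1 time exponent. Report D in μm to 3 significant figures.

D(11) = 1.21 μm

copper: T≤10 °C ⇒ hinge +0.126·(-0.5−10) = -1.3230
  Pd branch = 0.0053·Pd^0.26·e^(0.059·RH+f) = 0.04384 μm/a
  Sd branch = 0.01025·Sd^0.27·e^(0.036·RH+0.049·T) = 0.2016 μm/a
  r_corr = 0.04384 + 0.2016 = 0.2454 μm/a
Long-term exponent b (ISO 9224 Table 2, B1) = 0.667
  D(11) = 0.2454 × 11^0.667 = 0.2454 × 4.95 = 1.215 μm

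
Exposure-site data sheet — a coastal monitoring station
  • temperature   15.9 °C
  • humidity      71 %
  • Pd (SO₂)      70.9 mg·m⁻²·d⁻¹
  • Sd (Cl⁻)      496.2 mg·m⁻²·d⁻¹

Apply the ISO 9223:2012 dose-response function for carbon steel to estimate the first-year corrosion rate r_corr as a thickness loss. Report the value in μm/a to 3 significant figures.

carbon steel: f(T) = -0.054·(T−10) [T>10 °C] = -0.3186
  Pd branch = 1.77·Pd^0.52·e^(0.02·RH+f) = 48.82 μm/a
  Cl⁻ term: 0.102·496.2^0.62·exp(0.033·71+0.04·15.9) = 94.12
  r_corr = 48.82 + 94.12 = 142.9 μm/a

r_corr = 143 μm/a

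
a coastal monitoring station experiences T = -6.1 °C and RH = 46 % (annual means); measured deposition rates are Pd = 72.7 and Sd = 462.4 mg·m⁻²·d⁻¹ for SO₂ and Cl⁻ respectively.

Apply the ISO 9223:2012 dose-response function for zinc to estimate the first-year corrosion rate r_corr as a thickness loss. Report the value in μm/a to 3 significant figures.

r_corr = 0.880 μm/a

zinc: temperature factor f = +0.038·(-16.1) = -0.6118
  Pd branch = 0.0129·Pd^0.44·e^(0.046·RH+f) = 0.3828 μm/a
  Sd branch = 0.0175·Sd^0.57·e^(0.008·RH+0.085·T) = 0.4974 μm/a
  sum: 0.3828 + 0.4974 → r_corr = 0.8802 μm/a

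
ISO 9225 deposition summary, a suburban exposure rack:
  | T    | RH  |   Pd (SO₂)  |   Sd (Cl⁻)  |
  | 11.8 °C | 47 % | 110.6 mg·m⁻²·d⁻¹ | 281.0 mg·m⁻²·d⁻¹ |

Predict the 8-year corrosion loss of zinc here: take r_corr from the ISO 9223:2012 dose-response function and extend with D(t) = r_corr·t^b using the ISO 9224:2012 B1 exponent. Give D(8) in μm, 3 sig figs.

D(8) = 13.6 μm

zinc: f(T) = -0.071·(T−10) [T>10 °C] = -0.1278
  SO₂ term: 0.0129·110.6^0.44·exp(0.046·47-0.1278) = 0.7821
  Cl⁻ term: 0.0175·281.0^0.57·exp(0.008·47+0.085·11.8) = 1.729
  r_corr = 0.7821 + 1.729 = 2.511 μm/a
ISO 9224: D(t) = r_corr · t^b with b = 0.813 (zinc, B1)
  D(8) = 2.511 × 8^0.813 = 2.511 × 5.423 = 13.61 μm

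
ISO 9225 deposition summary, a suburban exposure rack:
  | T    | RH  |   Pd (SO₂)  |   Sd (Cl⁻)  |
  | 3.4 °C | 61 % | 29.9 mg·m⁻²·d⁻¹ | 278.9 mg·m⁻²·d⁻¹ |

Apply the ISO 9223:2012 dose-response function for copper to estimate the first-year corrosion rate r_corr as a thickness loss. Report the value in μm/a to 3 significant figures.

r_corr = 0.702 μm/a

copper: temperature factor f = +0.126·(-6.6) = -0.8316
  Pd branch = 0.0053·Pd^0.26·e^(0.059·RH+f) = 0.2041 μm/a
  Cl⁻ term: 0.01025·278.9^0.27·exp(0.036·61+0.049·3.4) = 0.4978
  sum: 0.2041 + 0.4978 → r_corr = 0.7019 μm/a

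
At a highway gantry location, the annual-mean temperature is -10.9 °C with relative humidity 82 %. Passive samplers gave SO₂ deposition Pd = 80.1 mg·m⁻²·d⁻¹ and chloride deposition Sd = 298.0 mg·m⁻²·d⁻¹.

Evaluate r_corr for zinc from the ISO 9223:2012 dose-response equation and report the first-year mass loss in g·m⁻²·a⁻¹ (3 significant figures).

zinc: f(T) = +0.038·(T−10) [T≤10 °C] = -0.7942
  Pd branch = 0.0129·Pd^0.44·e^(0.046·RH+f) = 1.744 μm/a
  Cl⁻ term: 0.0175·298.0^0.57·exp(0.008·82+0.085·-10.9) = 0.3435
  sum: 1.744 + 0.3435 → r_corr = 2.087 μm/a
Convert to mass loss: 2.087 μm/a × 7.14 g/cm³ = 14.9 g·m⁻²·a⁻¹

r_corr = 14.9 g·m⁻²·a⁻¹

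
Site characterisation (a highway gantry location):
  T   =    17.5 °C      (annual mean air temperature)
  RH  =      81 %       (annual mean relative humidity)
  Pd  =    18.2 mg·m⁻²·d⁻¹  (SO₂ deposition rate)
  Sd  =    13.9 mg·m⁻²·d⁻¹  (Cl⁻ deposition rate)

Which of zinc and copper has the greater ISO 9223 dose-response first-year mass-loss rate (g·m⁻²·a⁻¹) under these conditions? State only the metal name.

zinc: f(T) = -0.071·(T−10) [T>10 °C] = -0.5325
  SO₂ term: 0.0129·18.2^0.44·exp(0.046·81-0.5325) = 1.127
  Sd branch = 0.0175·Sd^0.57·e^(0.008·RH+0.085·T) = 0.6637 μm/a
  r_corr = 1.127 + 0.6637 = 1.791 μm/a
  mass loss = 1.791 μm/a × 7.14 g/cm³ = 12.79 g·m⁻²·a⁻¹
copper: T>10 °C ⇒ hinge -0.080·(17.5−10) = -0.6000
  SO₂ term: 0.0053·18.2^0.26·exp(0.059·81-0.6000) = 0.7359
  Cl⁻ term: 0.01025·13.9^0.27·exp(0.036·81+0.049·17.5) = 0.9081
  r_corr = 0.7359 + 0.9081 = 1.644 μm/a
  mass loss = 1.644 μm/a × 8.96 g/cm³ = 14.73 g·m⁻²·a⁻¹
Ordering by g·m⁻²·a⁻¹: copper (14.7) > zinc (12.8)

copper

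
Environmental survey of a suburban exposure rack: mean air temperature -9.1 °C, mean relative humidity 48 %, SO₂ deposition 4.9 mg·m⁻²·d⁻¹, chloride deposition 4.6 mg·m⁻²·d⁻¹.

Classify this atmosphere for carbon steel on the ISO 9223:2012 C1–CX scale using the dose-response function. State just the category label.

carbon steel: T≤10 °C ⇒ hinge +0.150·(-9.1−10) = -2.8650
  sulphur-dioxide contribution → 0.6019 μm/a
  chloride contribution → 0.8899 μm/a
  ⇒ r_corr(carbon steel) = 1.492 μm/a
Category bounds: 1.3…25 μm/a bracket r_corr ⇒ C2

C2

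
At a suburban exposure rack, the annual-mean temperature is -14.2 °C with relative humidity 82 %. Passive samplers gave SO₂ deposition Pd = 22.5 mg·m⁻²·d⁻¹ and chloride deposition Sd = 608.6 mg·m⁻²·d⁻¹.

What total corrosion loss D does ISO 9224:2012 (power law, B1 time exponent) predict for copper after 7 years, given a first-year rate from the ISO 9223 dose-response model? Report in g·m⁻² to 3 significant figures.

copper: T≤10 °C ⇒ hinge +0.126·(-14.2−10) = -3.0492
  SO₂ term: 0.0053·22.5^0.26·exp(0.059·82-3.0492) = 0.07124
  Cl⁻ term: 0.01025·608.6^0.27·exp(0.036·82+0.049·-14.2) = 0.5525
  sum: 0.07124 + 0.5525 → r_corr = 0.6238 μm/a
ISO 9224: D(t) = r_corr · t^b with b = 0.667 (copper, B1)
  D(7) = 0.6238 × 7^0.667 = 0.6238 × 3.662 = 2.284 μm
  Mass loss = 2.284 μm × 8.96 g/cm³ = 20.46 g·m⁻²

D(7) = 20.5 g·m⁻²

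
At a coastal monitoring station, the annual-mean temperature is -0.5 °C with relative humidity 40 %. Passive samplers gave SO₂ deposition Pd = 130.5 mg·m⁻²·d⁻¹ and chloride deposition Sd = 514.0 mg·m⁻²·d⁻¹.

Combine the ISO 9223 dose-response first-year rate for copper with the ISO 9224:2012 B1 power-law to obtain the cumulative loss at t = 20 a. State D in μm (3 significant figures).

D(20) = 2.07 μm

copper: T≤10 °C ⇒ hinge +0.126·(-0.5−10) = -1.3230
  Pd branch = 0.0053·Pd^0.26·e^(0.059·RH+f) = 0.05305 μm/a
  Cl⁻ term: 0.01025·514.0^0.27·exp(0.036·40+0.049·-0.5) = 0.2277
  r_corr = 0.05305 + 0.2277 = 0.2808 μm/a
Power-law: D(20) = r_corr · 20^0.667
  D(20) = 0.2808 × 20^0.667 = 0.2808 × 7.375 = 2.071 μm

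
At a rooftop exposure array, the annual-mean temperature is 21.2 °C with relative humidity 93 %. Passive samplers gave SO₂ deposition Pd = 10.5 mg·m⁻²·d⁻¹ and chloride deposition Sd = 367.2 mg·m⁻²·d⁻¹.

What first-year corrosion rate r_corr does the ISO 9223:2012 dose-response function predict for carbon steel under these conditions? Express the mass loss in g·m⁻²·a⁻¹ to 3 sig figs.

r_corr = 1.73e+03 g·m⁻²·a⁻¹

carbon steel: temperature factor f = -0.054·(11.2) = -0.6048
  SO₂ term: 1.77·10.5^0.52·exp(0.02·93-0.6048) = 21.09
  Cl⁻ term: 0.102·367.2^0.62·exp(0.033·93+0.04·21.2) = 199.5
  sum: 21.09 + 199.5 → r_corr = 220.6 μm/a
Convert to mass loss: 220.6 μm/a × 7.85 g/cm³ = 1732 g·m⁻²·a⁻¹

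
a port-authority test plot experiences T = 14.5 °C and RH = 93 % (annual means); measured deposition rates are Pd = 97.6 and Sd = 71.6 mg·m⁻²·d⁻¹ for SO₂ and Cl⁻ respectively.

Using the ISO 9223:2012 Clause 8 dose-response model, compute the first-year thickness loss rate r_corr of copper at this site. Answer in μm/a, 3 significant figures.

r_corr = 4.82 μm/a

copper: f(T) = -0.080·(T−10) [T>10 °C] = -0.3600
  Pd branch = 0.0053·Pd^0.26·e^(0.059·RH+f) = 2.939 μm/a
  Cl⁻ term: 0.01025·71.6^0.27·exp(0.036·93+0.049·14.5) = 1.88
  r_corr = 2.939 + 1.88 = 4.819 μm/a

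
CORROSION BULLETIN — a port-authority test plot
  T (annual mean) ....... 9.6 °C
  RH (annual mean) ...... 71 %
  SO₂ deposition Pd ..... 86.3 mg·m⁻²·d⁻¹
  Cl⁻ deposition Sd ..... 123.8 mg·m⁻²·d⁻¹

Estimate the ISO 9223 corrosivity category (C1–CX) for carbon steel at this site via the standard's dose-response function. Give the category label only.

carbon steel: f(T) = +0.150·(T−10) [T≤10 °C] = -0.0600
  sulphur-dioxide contribution → 70.04 μm/a
  chloride contribution → 30.93 μm/a
  ⇒ r_corr(carbon steel) = 101 μm/a
ISO 9223 Table 2 (carbon steel): 80 < 101 ≤ 200 μm/a ⇒ C5

C5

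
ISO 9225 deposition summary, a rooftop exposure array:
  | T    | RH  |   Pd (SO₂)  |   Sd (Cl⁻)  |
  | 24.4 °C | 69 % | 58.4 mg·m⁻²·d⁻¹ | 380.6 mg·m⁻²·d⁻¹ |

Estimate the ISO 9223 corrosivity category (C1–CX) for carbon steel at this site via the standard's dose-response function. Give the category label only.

C5

carbon steel: f(T) = -0.054·(T−10) [T>10 °C] = -0.7776
  sulphur-dioxide contribution → 26.8 μm/a
  chloride contribution → 105 μm/a
  ⇒ r_corr(carbon steel) = 131.8 μm/a
132 μm/a falls in (80, 200] for carbon steel → category C5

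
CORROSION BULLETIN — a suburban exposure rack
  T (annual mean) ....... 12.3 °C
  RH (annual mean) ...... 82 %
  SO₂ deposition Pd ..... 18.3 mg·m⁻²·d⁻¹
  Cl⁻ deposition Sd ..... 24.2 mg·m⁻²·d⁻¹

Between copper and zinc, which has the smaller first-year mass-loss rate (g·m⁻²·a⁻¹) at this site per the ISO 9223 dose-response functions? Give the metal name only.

copper: f(T) = -0.080·(T−10) [T>10 °C] = -0.1840
  sulphur-dioxide contribution → 1.185 μm/a
  chloride contribution → 0.8475 μm/a
  ⇒ r_corr(copper) = 2.033 μm/a
  mass loss = 2.033 μm/a × 8.96 g/cm³ = 18.21 g·m⁻²·a⁻¹
zinc: temperature factor f = -0.071·(2.3) = -0.1633
  sulphur-dioxide contribution → 1.711 μm/a
  chloride contribution → 0.5899 μm/a
  total first-year rate 2.301 μm/a
  mass loss = 2.301 μm/a × 7.14 g/cm³ = 16.43 g·m⁻²·a⁻¹
Ordering by g·m⁻²·a⁻¹: copper (18.2) > zinc (16.4)

zinc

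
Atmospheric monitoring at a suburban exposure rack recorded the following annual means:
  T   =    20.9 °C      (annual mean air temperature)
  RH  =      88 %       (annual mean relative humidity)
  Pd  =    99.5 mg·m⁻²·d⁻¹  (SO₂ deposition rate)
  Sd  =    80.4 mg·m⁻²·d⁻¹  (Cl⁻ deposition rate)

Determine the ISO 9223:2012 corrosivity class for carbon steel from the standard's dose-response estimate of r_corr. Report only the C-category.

carbon steel: temperature factor f = -0.054·(10.9) = -0.5886
  Pd branch = 1.77·Pd^0.52·e^(0.02·RH+f) = 62.46 μm/a
  Cl⁻ term: 0.102·80.4^0.62·exp(0.033·88+0.04·20.9) = 65.18
  r_corr = 62.46 + 65.18 = 127.6 μm/a
ISO 9223 Table 2 (carbon steel): 80 < 128 ≤ 200 μm/a ⇒ C5

C5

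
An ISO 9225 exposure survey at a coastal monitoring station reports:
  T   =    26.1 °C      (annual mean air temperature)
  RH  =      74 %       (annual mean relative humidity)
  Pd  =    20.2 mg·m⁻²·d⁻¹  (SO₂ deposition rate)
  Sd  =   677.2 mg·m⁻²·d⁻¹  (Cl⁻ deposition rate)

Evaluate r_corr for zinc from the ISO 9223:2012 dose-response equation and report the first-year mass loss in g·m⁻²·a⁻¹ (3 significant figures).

zinc: T>10 °C ⇒ hinge -0.071·(26.1−10) = -1.1431
  sulphur-dioxide contribution → 0.4643 μm/a
  chloride contribution → 11.94 μm/a
  total first-year rate 12.41 μm/a
Convert to mass loss: 12.41 μm/a × 7.14 g/cm³ = 88.59 g·m⁻²·a⁻¹

r_corr = 88.6 g·m⁻²·a⁻¹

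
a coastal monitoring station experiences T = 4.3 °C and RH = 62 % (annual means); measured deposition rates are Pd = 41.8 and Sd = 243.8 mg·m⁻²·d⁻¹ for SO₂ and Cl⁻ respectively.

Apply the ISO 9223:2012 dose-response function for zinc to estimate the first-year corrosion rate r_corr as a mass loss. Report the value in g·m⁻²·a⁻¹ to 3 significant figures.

zinc: f(T) = +0.038·(T−10) [T≤10 °C] = -0.2166
  Pd branch = 0.0129·Pd^0.44·e^(0.046·RH+f) = 0.9299 μm/a
  Sd branch = 0.0175·Sd^0.57·e^(0.008·RH+0.085·T) = 0.9501 μm/a
  sum: 0.9299 + 0.9501 → r_corr = 1.88 μm/a
Convert to mass loss: 1.88 μm/a × 7.14 g/cm³ = 13.42 g·m⁻²·a⁻¹

r_corr = 13.4 g·m⁻²·a⁻¹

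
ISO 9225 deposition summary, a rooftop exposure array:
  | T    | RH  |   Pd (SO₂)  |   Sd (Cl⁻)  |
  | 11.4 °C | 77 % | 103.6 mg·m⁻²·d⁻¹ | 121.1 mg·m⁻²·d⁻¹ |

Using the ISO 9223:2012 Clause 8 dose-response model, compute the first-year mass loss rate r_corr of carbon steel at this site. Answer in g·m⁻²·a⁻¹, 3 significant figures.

carbon steel: temperature factor f = -0.054·(1.4) = -0.0756
  SO₂ term: 1.77·103.6^0.52·exp(0.02·77-0.0756) = 85.5
  Sd branch = 0.102·Sd^0.62·e^(0.033·RH+0.04·T) = 39.97 μm/a
  sum: 85.5 + 39.97 → r_corr = 125.5 μm/a
Convert to mass loss: 125.5 μm/a × 7.85 g/cm³ = 984.9 g·m⁻²·a⁻¹

r_corr = 985 g·m⁻²·a⁻¹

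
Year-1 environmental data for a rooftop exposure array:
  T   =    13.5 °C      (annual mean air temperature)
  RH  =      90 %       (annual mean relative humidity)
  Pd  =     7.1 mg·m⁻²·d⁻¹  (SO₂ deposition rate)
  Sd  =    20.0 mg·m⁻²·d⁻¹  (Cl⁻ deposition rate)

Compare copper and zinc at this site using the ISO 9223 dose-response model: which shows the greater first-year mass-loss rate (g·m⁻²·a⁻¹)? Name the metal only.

copper: temperature factor f = -0.080·(3.5) = -0.2800
  Pd branch = 0.0053·Pd^0.26·e^(0.059·RH+f) = 1.349 μm/a
  Sd branch = 0.01025·Sd^0.27·e^(0.036·RH+0.049·T) = 1.139 μm/a
  sum: 1.349 + 1.139 → r_corr = 2.488 μm/a
  mass loss = 2.488 μm/a × 8.96 g/cm³ = 22.29 g·m⁻²·a⁻¹
zinc: temperature factor f = -0.071·(3.5) = -0.2485
  SO₂ term: 0.0129·7.1^0.44·exp(0.046·90-0.2485) = 1.497
  Sd branch = 0.0175·Sd^0.57·e^(0.008·RH+0.085·T) = 0.6247 μm/a
  r_corr = 1.497 + 0.6247 = 2.122 μm/a
  mass loss = 2.122 μm/a × 7.14 g/cm³ = 15.15 g·m⁻²·a⁻¹
Ordering by g·m⁻²·a⁻¹: copper (22.3) > zinc (15.1)

copper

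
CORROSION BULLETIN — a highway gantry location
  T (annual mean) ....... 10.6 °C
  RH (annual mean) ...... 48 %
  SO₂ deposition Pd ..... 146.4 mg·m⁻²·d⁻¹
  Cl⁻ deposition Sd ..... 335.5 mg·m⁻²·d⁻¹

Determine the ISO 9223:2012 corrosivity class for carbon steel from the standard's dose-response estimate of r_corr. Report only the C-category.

C5

carbon steel: f(T) = -0.054·(T−10) [T>10 °C] = -0.0324
  Pd branch = 1.77·Pd^0.52·e^(0.02·RH+f) = 59.83 μm/a
  Sd branch = 0.102·Sd^0.62·e^(0.033·RH+0.04·T) = 27.96 μm/a
  sum: 59.83 + 27.96 → r_corr = 87.79 μm/a
Category bounds: 80…200 μm/a bracket r_corr ⇒ C5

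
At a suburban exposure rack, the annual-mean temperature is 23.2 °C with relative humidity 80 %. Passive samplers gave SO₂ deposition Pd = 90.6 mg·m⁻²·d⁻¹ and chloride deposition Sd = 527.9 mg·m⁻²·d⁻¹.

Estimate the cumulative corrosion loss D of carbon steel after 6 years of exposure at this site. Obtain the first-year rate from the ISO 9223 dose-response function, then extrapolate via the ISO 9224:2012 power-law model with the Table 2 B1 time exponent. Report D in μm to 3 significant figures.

D(6) = 564 μm

carbon steel: f(T) = -0.054·(T−10) [T>10 °C] = -0.7128
  sulphur-dioxide contribution → 44.77 μm/a
  chloride contribution → 176.3 μm/a
  ⇒ r_corr(carbon steel) = 221 μm/a
Long-term exponent b (ISO 9224 Table 2, B1) = 0.523
  D(6) = 221 × 6^0.523 = 221 × 2.553 = 564.2 μm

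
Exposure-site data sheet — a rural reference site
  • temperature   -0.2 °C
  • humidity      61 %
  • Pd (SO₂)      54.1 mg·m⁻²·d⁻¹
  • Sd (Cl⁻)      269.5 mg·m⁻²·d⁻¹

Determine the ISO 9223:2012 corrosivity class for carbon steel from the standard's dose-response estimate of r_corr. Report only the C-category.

C3

carbon steel: T≤10 °C ⇒ hinge +0.150·(-0.2−10) = -1.5300
  sulphur-dioxide contribution → 10.34 μm/a
  chloride contribution → 24.34 μm/a
  total first-year rate 34.68 μm/a
34.7 μm/a falls in (25, 50] for carbon steel → category C3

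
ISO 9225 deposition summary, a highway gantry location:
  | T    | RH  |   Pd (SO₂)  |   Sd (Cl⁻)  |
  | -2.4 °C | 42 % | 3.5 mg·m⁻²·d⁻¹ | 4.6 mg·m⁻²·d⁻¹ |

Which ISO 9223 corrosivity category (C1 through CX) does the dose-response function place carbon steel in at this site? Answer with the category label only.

carbon steel: temperature factor f = +0.150·(-12.4) = -1.8600
  sulphur-dioxide contribution → 1.224 μm/a
  chloride contribution → 0.9544 μm/a
  total first-year rate 2.179 μm/a
2.18 μm/a falls in (1.3, 25] for carbon steel → category C2

C2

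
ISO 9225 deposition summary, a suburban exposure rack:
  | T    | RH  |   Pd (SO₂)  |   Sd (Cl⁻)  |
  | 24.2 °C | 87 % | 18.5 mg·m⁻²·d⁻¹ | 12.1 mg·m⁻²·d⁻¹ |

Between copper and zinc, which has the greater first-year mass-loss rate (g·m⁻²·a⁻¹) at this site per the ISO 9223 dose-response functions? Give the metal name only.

copper: f(T) = -0.080·(T−10) [T>10 °C] = -1.1360
  sulphur-dioxide contribution → 0.616 μm/a
  chloride contribution → 1.508 μm/a
  ⇒ r_corr(copper) = 2.124 μm/a
  mass loss = 2.124 μm/a × 8.96 g/cm³ = 19.03 g·m⁻²·a⁻¹
zinc: temperature factor f = -0.071·(14.2) = -1.0082
  sulphur-dioxide contribution → 0.9297 μm/a
  chloride contribution → 1.137 μm/a
  ⇒ r_corr(zinc) = 2.067 μm/a
  mass loss = 2.067 μm/a × 7.14 g/cm³ = 14.76 g·m⁻²·a⁻¹
Ordering by g·m⁻²·a⁻¹: copper (19) > zinc (14.8)

copper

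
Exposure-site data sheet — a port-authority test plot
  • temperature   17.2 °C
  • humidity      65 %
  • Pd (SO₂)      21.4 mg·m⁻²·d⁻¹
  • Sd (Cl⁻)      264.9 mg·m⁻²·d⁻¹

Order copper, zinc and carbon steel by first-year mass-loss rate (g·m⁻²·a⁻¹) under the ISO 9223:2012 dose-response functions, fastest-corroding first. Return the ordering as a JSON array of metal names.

copper: f(T) = -0.080·(T−10) [T>10 °C] = -0.5760
  sulphur-dioxide contribution → 0.3059 μm/a
  chloride contribution → 1.115 μm/a
  total first-year rate 1.421 μm/a
  mass loss = 1.421 μm/a × 8.96 g/cm³ = 12.73 g·m⁻²·a⁻¹
zinc: f(T) = -0.071·(T−10) [T>10 °C] = -0.5112
  sulphur-dioxide contribution → 0.5922 μm/a
  chloride contribution → 3.055 μm/a
  ⇒ r_corr(zinc) = 3.647 μm/a
  mass loss = 3.647 μm/a × 7.14 g/cm³ = 26.04 g·m⁻²·a⁻¹
carbon steel: T>10 °C ⇒ hinge -0.054·(17.2−10) = -0.3888
  sulphur-dioxide contribution → 21.65 μm/a
  chloride contribution → 55.11 μm/a
  total first-year rate 76.77 μm/a
  mass loss = 76.77 μm/a × 7.85 g/cm³ = 602.6 g·m⁻²·a⁻¹
Ordering by g·m⁻²·a⁻¹: carbon steel (603) > zinc (26) > copper (12.7)

["carbon steel", "zinc", "copper"]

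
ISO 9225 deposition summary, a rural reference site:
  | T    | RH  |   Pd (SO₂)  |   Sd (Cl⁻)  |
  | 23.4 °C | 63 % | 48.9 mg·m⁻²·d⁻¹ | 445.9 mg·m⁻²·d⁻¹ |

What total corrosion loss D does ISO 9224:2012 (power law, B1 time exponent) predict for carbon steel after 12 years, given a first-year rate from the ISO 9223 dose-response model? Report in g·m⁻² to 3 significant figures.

carbon steel: temperature factor f = -0.054·(13.4) = -0.7236
  sulphur-dioxide contribution → 22.88 μm/a
  chloride contribution → 91.31 μm/a
  total first-year rate 114.2 μm/a
Power-law: D(12) = r_corr · 12^0.523
  D(12) = 114.2 × 12^0.523 = 114.2 × 3.668 = 418.8 μm
  Mass loss = 418.8 μm × 7.85 g/cm³ = 3288 g·m⁻²

D(12) = 3.29e+03 g·m⁻²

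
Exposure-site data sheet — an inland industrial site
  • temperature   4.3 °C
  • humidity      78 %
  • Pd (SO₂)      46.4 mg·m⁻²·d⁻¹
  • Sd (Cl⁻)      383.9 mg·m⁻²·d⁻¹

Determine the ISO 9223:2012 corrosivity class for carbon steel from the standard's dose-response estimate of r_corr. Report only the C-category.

C5

carbon steel: T≤10 °C ⇒ hinge +0.150·(4.3−10) = -0.8550
  sulphur-dioxide contribution → 26.35 μm/a
  chloride contribution → 63.59 μm/a
  total first-year rate 89.94 μm/a
Category bounds: 80…200 μm/a bracket r_corr ⇒ C5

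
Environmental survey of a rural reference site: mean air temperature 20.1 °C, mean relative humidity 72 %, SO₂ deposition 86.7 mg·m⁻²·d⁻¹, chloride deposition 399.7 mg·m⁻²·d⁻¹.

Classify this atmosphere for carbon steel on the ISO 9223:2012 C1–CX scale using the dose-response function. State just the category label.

C5

carbon steel: temperature factor f = -0.054·(10.1) = -0.5454
  Pd branch = 1.77·Pd^0.52·e^(0.02·RH+f) = 44.08 μm/a
  Cl⁻ term: 0.102·399.7^0.62·exp(0.033·72+0.04·20.1) = 100.6
  r_corr = 44.08 + 100.6 = 144.7 μm/a
ISO 9223 Table 2 (carbon steel): 80 < 145 ≤ 200 μm/a ⇒ C5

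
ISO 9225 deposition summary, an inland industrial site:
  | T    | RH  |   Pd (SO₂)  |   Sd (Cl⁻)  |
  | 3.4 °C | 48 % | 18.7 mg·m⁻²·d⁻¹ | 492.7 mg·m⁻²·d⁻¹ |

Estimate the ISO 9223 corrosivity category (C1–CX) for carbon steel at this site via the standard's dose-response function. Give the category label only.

carbon steel: temperature factor f = +0.150·(-6.6) = -0.9900
  sulphur-dioxide contribution → 7.876 μm/a
  chloride contribution → 26.61 μm/a
  ⇒ r_corr(carbon steel) = 34.48 μm/a
ISO 9223 Table 2 (carbon steel): 25 < 34.5 ≤ 50 μm/a ⇒ C3

C3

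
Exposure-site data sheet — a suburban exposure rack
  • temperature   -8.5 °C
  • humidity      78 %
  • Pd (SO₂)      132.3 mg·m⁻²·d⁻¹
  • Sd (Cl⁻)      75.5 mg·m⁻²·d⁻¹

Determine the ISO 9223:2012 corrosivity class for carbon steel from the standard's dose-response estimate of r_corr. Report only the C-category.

C2

carbon steel: temperature factor f = +0.150·(-18.5) = -2.7750
  Pd branch = 1.77·Pd^0.52·e^(0.02·RH+f) = 6.661 μm/a
  Sd branch = 0.102·Sd^0.62·e^(0.033·RH+0.04·T) = 13.9 μm/a
  sum: 6.661 + 13.9 → r_corr = 20.56 μm/a
20.6 μm/a falls in (1.3, 25] for carbon steel → category C2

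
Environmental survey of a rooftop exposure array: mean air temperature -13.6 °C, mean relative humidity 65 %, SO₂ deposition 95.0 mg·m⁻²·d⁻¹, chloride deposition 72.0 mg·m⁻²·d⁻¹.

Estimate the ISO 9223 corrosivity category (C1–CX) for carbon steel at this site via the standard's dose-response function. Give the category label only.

carbon steel: temperature factor f = +0.150·(-23.6) = -3.5400
  SO₂ term: 1.77·95.0^0.52·exp(0.02·65-3.5400) = 2.012
  Sd branch = 0.102·Sd^0.62·e^(0.033·RH+0.04·T) = 7.169 μm/a
  r_corr = 2.012 + 7.169 = 9.181 μm/a
ISO 9223 Table 2 (carbon steel): 1.3 < 9.18 ≤ 25 μm/a ⇒ C2

C2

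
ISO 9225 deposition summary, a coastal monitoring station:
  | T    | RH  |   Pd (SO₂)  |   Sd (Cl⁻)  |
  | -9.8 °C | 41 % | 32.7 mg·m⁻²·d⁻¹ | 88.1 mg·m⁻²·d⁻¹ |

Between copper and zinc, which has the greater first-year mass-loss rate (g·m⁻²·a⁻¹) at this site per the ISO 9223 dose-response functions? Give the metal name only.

copper: T≤10 °C ⇒ hinge +0.126·(-9.8−10) = -2.4948
  SO₂ term: 0.0053·32.7^0.26·exp(0.059·41-2.4948) = 0.01217
  Cl⁻ term: 0.01025·88.1^0.27·exp(0.036·41+0.049·-9.8) = 0.09297
  r_corr = 0.01217 + 0.09297 = 0.1051 μm/a
  mass loss = 0.1051 μm/a × 8.96 g/cm³ = 0.942 g·m⁻²·a⁻¹
zinc: temperature factor f = +0.038·(-19.8) = -0.7524
  Pd branch = 0.0129·Pd^0.44·e^(0.046·RH+f) = 0.1859 μm/a
  Cl⁻ term: 0.0175·88.1^0.57·exp(0.008·41+0.085·-9.8) = 0.1356
  sum: 0.1859 + 0.1356 → r_corr = 0.3215 μm/a
  mass loss = 0.3215 μm/a × 7.14 g/cm³ = 2.296 g·m⁻²·a⁻¹
Ordering by g·m⁻²·a⁻¹: zinc (2.3) > copper (0.942)

zinc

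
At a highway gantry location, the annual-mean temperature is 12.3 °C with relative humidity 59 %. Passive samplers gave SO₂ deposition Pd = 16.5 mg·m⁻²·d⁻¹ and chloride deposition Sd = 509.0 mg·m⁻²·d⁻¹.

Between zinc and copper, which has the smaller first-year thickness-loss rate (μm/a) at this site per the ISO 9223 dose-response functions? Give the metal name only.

copper

zinc: f(T) = -0.071·(T−10) [T>10 °C] = -0.1633
  Pd branch = 0.0129·Pd^0.44·e^(0.046·RH+f) = 0.5676 μm/a
  Sd branch = 0.0175·Sd^0.57·e^(0.008·RH+0.085·T) = 2.786 μm/a
  sum: 0.5676 + 2.786 → r_corr = 3.353 μm/a
copper: T>10 °C ⇒ hinge -0.080·(12.3−10) = -0.1840
  Pd branch = 0.0053·Pd^0.26·e^(0.059·RH+f) = 0.297 μm/a
  Cl⁻ term: 0.01025·509.0^0.27·exp(0.036·59+0.049·12.3) = 0.8428
  r_corr = 0.297 + 0.8428 = 1.14 μm/a
Ordering by μm/a: zinc (3.35) > copper (1.14)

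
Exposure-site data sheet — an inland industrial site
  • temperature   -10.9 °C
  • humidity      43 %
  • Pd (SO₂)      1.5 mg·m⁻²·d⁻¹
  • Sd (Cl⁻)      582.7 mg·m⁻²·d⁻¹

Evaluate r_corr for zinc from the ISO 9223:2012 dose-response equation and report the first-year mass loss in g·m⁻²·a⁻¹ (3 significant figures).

zinc: f(T) = +0.038·(T−10) [T≤10 °C] = -0.7942
  sulphur-dioxide contribution → 0.05037 μm/a
  chloride contribution → 0.3684 μm/a
  ⇒ r_corr(zinc) = 0.4188 μm/a
Convert to mass loss: 0.4188 μm/a × 7.14 g/cm³ = 2.99 g·m⁻²·a⁻¹

r_corr = 2.99 g·m⁻²·a⁻¹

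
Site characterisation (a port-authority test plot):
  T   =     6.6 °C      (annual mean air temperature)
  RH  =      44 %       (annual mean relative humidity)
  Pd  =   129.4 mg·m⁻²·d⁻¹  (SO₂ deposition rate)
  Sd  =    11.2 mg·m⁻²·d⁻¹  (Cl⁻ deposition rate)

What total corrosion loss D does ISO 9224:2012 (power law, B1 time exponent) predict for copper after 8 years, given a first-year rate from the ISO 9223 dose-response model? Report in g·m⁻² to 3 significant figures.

copper: T≤10 °C ⇒ hinge +0.126·(6.6−10) = -0.4284
  SO₂ term: 0.0053·129.4^0.26·exp(0.059·44-0.4284) = 0.164
  Sd branch = 0.01025·Sd^0.27·e^(0.036·RH+0.049·T) = 0.1326 μm/a
  sum: 0.164 + 0.1326 → r_corr = 0.2965 μm/a
ISO 9224: D(t) = r_corr · t^b with b = 0.667 (copper, B1)
  D(8) = 0.2965 × 8^0.667 = 0.2965 × 4.003 = 1.187 μm
  Mass loss = 1.187 μm × 8.96 g/cm³ = 10.63 g·m⁻²

D(8) = 10.6 g·m⁻²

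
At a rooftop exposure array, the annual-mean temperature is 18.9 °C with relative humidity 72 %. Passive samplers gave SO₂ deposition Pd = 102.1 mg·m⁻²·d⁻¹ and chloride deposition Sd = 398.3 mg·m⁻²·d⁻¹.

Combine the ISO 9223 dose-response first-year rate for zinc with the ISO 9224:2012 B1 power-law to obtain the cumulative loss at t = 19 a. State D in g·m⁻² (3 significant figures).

zinc: f(T) = -0.071·(T−10) [T>10 °C] = -0.6319
  sulphur-dioxide contribution → 1.441 μm/a
  chloride contribution → 4.71 μm/a
  ⇒ r_corr(zinc) = 6.15 μm/a
ISO 9224: D(t) = r_corr · t^b with b = 0.813 (zinc, B1)
  D(19) = 6.15 × 19^0.813 = 6.15 × 10.96 = 67.38 μm
  Mass loss = 67.38 μm × 7.14 g/cm³ = 481.1 g·m⁻²

D(19) = 481 g·m⁻²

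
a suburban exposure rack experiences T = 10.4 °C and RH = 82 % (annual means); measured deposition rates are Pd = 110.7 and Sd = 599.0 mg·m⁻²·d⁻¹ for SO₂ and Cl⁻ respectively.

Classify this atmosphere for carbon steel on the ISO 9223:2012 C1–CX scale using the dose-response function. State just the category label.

CX

carbon steel: temperature factor f = -0.054·(0.4) = -0.0216
  Pd branch = 1.77·Pd^0.52·e^(0.02·RH+f) = 103.2 μm/a
  Sd branch = 0.102·Sd^0.62·e^(0.033·RH+0.04·T) = 122 μm/a
  r_corr = 103.2 + 122 = 225.3 μm/a
225 μm/a falls in (200, 700] for carbon steel → category CX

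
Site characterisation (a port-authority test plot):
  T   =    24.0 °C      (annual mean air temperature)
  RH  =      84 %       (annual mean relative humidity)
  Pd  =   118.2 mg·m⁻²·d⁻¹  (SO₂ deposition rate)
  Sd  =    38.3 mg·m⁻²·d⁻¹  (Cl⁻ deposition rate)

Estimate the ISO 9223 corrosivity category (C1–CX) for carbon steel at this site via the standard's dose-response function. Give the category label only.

C5

carbon steel: f(T) = -0.054·(T−10) [T>10 °C] = -0.7560
  Pd branch = 1.77·Pd^0.52·e^(0.02·RH+f) = 53.34 μm/a
  Cl⁻ term: 0.102·38.3^0.62·exp(0.033·84+0.04·24.0) = 40.83
  r_corr = 53.34 + 40.83 = 94.17 μm/a
Category bounds: 80…200 μm/a bracket r_corr ⇒ C5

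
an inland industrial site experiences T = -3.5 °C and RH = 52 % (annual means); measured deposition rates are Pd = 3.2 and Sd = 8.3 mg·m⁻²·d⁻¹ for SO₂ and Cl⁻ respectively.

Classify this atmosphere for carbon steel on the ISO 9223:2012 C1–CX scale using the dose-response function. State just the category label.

C2

carbon steel: T≤10 °C ⇒ hinge +0.150·(-3.5−10) = -2.0250
  SO₂ term: 1.77·3.2^0.52·exp(0.02·52-2.0250) = 1.21
  Cl⁻ term: 0.102·8.3^0.62·exp(0.033·52+0.04·-3.5) = 1.832
  r_corr = 1.21 + 1.832 = 3.042 μm/a
ISO 9223 Table 2 (carbon steel): 1.3 < 3.04 ≤ 25 μm/a ⇒ C2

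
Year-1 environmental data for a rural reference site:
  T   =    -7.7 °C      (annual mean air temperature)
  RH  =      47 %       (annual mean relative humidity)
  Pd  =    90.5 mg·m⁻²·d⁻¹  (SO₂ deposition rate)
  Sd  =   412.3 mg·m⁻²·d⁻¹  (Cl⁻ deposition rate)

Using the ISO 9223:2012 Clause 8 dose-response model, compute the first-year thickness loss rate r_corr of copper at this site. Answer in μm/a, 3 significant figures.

copper: f(T) = +0.126·(T−10) [T≤10 °C] = -2.2302
  sulphur-dioxide contribution → 0.02943 μm/a
  chloride contribution → 0.194 μm/a
  total first-year rate 0.2234 μm/a

r_corr = 0.223 μm/a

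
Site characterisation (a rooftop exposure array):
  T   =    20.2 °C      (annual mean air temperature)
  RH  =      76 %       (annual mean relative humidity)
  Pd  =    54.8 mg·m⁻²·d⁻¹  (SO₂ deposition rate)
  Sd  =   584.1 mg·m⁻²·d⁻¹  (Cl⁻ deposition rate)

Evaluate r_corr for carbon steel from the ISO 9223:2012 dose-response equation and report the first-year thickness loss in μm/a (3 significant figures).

r_corr = 183 μm/a

carbon steel: f(T) = -0.054·(T−10) [T>10 °C] = -0.5508
  Pd branch = 1.77·Pd^0.52·e^(0.02·RH+f) = 37.42 μm/a
  Cl⁻ term: 0.102·584.1^0.62·exp(0.033·76+0.04·20.2) = 145.9
  r_corr = 37.42 + 145.9 = 183.3 μm/a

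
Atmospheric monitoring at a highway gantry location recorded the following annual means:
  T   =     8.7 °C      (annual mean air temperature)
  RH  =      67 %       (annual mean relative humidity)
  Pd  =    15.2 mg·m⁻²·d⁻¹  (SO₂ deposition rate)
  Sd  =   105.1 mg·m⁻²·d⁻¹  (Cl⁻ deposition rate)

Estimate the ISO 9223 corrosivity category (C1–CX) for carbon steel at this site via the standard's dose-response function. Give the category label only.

C3

carbon steel: T≤10 °C ⇒ hinge +0.150·(8.7−10) = -0.1950
  sulphur-dioxide contribution → 22.9 μm/a
  chloride contribution → 23.62 μm/a
  ⇒ r_corr(carbon steel) = 46.52 μm/a
46.5 μm/a falls in (25, 50] for carbon steel → category C3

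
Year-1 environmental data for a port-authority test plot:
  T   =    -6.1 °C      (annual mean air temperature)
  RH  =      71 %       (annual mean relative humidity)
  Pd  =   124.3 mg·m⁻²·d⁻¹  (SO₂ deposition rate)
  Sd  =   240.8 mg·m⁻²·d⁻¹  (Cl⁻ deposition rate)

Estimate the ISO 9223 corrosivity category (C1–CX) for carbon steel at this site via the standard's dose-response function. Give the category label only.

C3

carbon steel: f(T) = +0.150·(T−10) [T≤10 °C] = -2.4150
  SO₂ term: 1.77·124.3^0.52·exp(0.02·71-2.4150) = 8.035
  Sd branch = 0.102·Sd^0.62·e^(0.033·RH+0.04·T) = 24.94 μm/a
  sum: 8.035 + 24.94 → r_corr = 32.97 μm/a
Category bounds: 25…50 μm/a bracket r_corr ⇒ C3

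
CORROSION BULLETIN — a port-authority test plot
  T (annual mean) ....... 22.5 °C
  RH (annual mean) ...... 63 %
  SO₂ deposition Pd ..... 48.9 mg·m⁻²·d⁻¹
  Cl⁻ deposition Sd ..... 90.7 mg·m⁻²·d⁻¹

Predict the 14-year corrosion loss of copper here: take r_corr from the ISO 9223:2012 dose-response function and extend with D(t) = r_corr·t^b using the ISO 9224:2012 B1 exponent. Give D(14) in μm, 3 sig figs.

D(14) = 7.14 μm

copper: T>10 °C ⇒ hinge -0.080·(22.5−10) = -1.0000
  Pd branch = 0.0053·Pd^0.26·e^(0.059·RH+f) = 0.2205 μm/a
  Sd branch = 0.01025·Sd^0.27·e^(0.036·RH+0.049·T) = 1.007 μm/a
  sum: 0.2205 + 1.007 → r_corr = 1.228 μm/a
ISO 9224: D(t) = r_corr · t^b with b = 0.667 (copper, B1)
  D(14) = 1.228 × 14^0.667 = 1.228 × 5.814 = 7.137 μm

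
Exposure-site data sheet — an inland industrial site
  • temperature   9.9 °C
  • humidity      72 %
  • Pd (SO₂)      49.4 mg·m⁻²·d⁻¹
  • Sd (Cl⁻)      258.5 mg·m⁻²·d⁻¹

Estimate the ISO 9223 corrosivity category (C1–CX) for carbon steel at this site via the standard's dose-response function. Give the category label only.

carbon steel: temperature factor f = +0.150·(-0.1) = -0.0150
  Pd branch = 1.77·Pd^0.52·e^(0.02·RH+f) = 55.92 μm/a
  Sd branch = 0.102·Sd^0.62·e^(0.033·RH+0.04·T) = 51.07 μm/a
  r_corr = 55.92 + 51.07 = 107 μm/a
Category bounds: 80…200 μm/a bracket r_corr ⇒ C5

C5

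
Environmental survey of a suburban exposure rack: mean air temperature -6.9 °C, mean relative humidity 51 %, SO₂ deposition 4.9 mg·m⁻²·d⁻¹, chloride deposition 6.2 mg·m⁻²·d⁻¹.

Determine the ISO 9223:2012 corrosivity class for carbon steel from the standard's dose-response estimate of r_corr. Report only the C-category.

carbon steel: temperature factor f = +0.150·(-16.9) = -2.5350
  Pd branch = 1.77·Pd^0.52·e^(0.02·RH+f) = 0.889 μm/a
  Cl⁻ term: 0.102·6.2^0.62·exp(0.033·51+0.04·-6.9) = 1.291
  r_corr = 0.889 + 1.291 = 2.18 μm/a
ISO 9223 Table 2 (carbon steel): 1.3 < 2.18 ≤ 25 μm/a ⇒ C2

C2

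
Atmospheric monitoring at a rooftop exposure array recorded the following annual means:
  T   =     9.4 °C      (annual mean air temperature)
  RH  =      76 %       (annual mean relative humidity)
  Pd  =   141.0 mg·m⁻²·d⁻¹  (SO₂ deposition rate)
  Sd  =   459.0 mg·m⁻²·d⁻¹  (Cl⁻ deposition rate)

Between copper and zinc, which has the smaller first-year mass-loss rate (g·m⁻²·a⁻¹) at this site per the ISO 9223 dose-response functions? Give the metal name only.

copper: T≤10 °C ⇒ hinge +0.126·(9.4−10) = -0.0756
  sulphur-dioxide contribution → 1.576 μm/a
  chloride contribution → 1.311 μm/a
  total first-year rate 2.887 μm/a
  mass loss = 2.887 μm/a × 8.96 g/cm³ = 25.87 g·m⁻²·a⁻¹
zinc: temperature factor f = +0.038·(-0.6) = -0.0228
  sulphur-dioxide contribution → 3.67 μm/a
  chloride contribution → 2.351 μm/a
  total first-year rate 6.021 μm/a
  mass loss = 6.021 μm/a × 7.14 g/cm³ = 42.99 g·m⁻²·a⁻¹
Ordering by g·m⁻²·a⁻¹: zinc (43) > copper (25.9)

copper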